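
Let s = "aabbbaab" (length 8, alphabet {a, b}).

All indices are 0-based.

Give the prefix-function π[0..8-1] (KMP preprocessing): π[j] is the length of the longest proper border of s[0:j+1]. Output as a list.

π[0] = 0
j=1 s[j]='a': π[1]=1 (border 'a')
j=2 s[j]='b': k: 1→0; π[2]=0 (border '')
j=3 s[j]='b': π[3]=0 (border '')
j=4 s[j]='b': π[4]=0 (border '')
j=5 s[j]='a': π[5]=1 (border 'a')
j=6 s[j]='a': π[6]=2 (border 'aa')
j=7 s[j]='b': π[7]=3 (border 'aab')

[0, 1, 0, 0, 0, 1, 2, 3]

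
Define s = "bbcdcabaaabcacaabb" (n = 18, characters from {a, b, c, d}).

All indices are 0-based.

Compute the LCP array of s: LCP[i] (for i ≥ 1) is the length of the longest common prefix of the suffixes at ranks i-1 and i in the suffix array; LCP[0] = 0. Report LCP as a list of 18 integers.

rank→(start, suffix):
  0 → (7, 'aaabcacaabb')
  1 → (14, 'aabb')
  2 → (8, 'aabcacaabb')
  3 → (5, 'abaaabcacaabb')
  4 → (15, 'abb')
  5 → (9, 'abcacaabb')
  6 → (12, 'acaabb')
  7 → (17, 'b')
  8 → (6, 'baaabcacaabb')
  9 → (16, 'bb')
  10 → (0, 'bbcdcabaaabcacaabb')
  11 → (10, 'bcacaabb')
  12 → (1, 'bcdcabaaabcacaabb')
  13 → (13, 'caabb')
  14 → (4, 'cabaaabcacaabb')
  15 → (11, 'cacaabb')
  16 → (2, 'cdcabaaabcacaabb')
  17 → (3, 'dcabaaabcacaabb')

SA = [7, 14, 8, 5, 15, 9, 12, 17, 6, 16, 0, 10, 1, 13, 4, 11, 2, 3]
i: (SA[i-1],SA[i]) lcp shared
  1: (7,14) 2 'aa'
  2: (14,8) 3 'aab'
  3: (8,5) 1 'a'
  4: (5,15) 2 'ab'
  5: (15,9) 2 'ab'
  6: (9,12) 1 'a'
  7: (12,17) 0 ''
  8: (17,6) 1 'b'
  9: (6,16) 1 'b'
  10: (16,0) 2 'bb'
  11: (0,10) 1 'b'
  12: (10,1) 2 'bc'
  13: (1,13) 0 ''
  14: (13,4) 2 'ca'
  15: (4,11) 2 'ca'
  16: (11,2) 1 'c'
  17: (2,3) 0 ''

[0, 2, 3, 1, 2, 2, 1, 0, 1, 1, 2, 1, 2, 0, 2, 2, 1, 0]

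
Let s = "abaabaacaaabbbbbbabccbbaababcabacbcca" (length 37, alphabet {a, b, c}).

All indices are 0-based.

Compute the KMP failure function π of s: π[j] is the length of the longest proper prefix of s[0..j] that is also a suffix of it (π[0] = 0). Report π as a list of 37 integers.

π[0] = 0
j=1 s[j]='b': π[1]=0 (border '')
j=2 s[j]='a': π[2]=1 (border 'a')
j=3 s[j]='a': k: 1→0; π[3]=1 (border 'a')
j=4 s[j]='b': π[4]=2 (border 'ab')
j=5 s[j]='a': π[5]=3 (border 'aba')
j=6 s[j]='a': π[6]=4 (border 'abaa')
j=7 s[j]='c': k: 4→1→0; π[7]=0 (border '')
j=8 s[j]='a': π[8]=1 (border 'a')
j=9 s[j]='a': k: 1→0; π[9]=1 (border 'a')
j=10 s[j]='a': k: 1→0; π[10]=1 (border 'a')
j=11 s[j]='b': π[11]=2 (border 'ab')
j=12 s[j]='b': k: 2→0; π[12]=0 (border '')
j=13 s[j]='b': π[13]=0 (border '')
j=14 s[j]='b': π[14]=0 (border '')
j=15 s[j]='b': π[15]=0 (border '')
j=16 s[j]='b': π[16]=0 (border '')
j=17 s[j]='a': π[17]=1 (border 'a')
j=18 s[j]='b': π[18]=2 (border 'ab')
j=19 s[j]='c': k: 2→0; π[19]=0 (border '')
j=20 s[j]='c': π[20]=0 (border '')
j=21 s[j]='b': π[21]=0 (border '')
j=22 s[j]='b': π[22]=0 (border '')
j=23 s[j]='a': π[23]=1 (border 'a')
j=24 s[j]='a': k: 1→0; π[24]=1 (border 'a')
j=25 s[j]='b': π[25]=2 (border 'ab')
j=26 s[j]='a': π[26]=3 (border 'aba')
j=27 s[j]='b': k: 3→1; π[27]=2 (border 'ab')
j=28 s[j]='c': k: 2→0; π[28]=0 (border '')
j=29 s[j]='a': π[29]=1 (border 'a')
j=30 s[j]='b': π[30]=2 (border 'ab')
j=31 s[j]='a': π[31]=3 (border 'aba')
j=32 s[j]='c': k: 3→1→0; π[32]=0 (border '')
j=33 s[j]='b': π[33]=0 (border '')
j=34 s[j]='c': π[34]=0 (border '')
j=35 s[j]='c': π[35]=0 (border '')
j=36 s[j]='a': π[36]=1 (border 'a')

[0, 0, 1, 1, 2, 3, 4, 0, 1, 1, 1, 2, 0, 0, 0, 0, 0, 1, 2, 0, 0, 0, 0, 1, 1, 2, 3, 2, 0, 1, 2, 3, 0, 0, 0, 0, 1]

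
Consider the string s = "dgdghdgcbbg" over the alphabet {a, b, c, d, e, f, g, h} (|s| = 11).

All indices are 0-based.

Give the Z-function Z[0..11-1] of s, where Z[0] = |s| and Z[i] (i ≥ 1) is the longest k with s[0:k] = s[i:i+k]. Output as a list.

Z[0]=11
i=1: outside box; Z[1]=0
i=2: outside box; Z[2]=2 scan→box=[2,4)
i=3: min(r-i=1, Z[1]=0)=0; Z[3]=0
i=4: outside box; Z[4]=0
i=5: outside box; Z[5]=2 scan→box=[5,7)
i=6: min(r-i=1, Z[1]=0)=0; Z[6]=0
i=7: outside box; Z[7]=0
i=8: outside box; Z[8]=0
i=9: outside box; Z[9]=0
i=10: outside box; Z[10]=0

[11, 0, 2, 0, 0, 2, 0, 0, 0, 0, 0]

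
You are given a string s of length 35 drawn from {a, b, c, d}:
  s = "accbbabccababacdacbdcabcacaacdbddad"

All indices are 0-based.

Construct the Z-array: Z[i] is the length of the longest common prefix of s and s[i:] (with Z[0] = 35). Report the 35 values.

[35, 0, 0, 0, 0, 1, 0, 0, 0, 1, 0, 1, 0, 2, 0, 0, 2, 0, 0, 0, 0, 1, 0, 0, 2, 0, 1, 2, 0, 0, 0, 0, 0, 1, 0]

Z[0]=35
i=1: fresh scan; Z[1]=0
i=2: fresh scan; Z[2]=0
i=3: fresh scan; Z[3]=0
i=4: fresh scan; Z[4]=0
i=5: fresh scan; Z[5]=1 scan→box=[5,6)
i=6: fresh scan; Z[6]=0
i=7: fresh scan; Z[7]=0
i=8: fresh scan; Z[8]=0
i=9: fresh scan; Z[9]=1 scan→box=[9,10)
i=10: fresh scan; Z[10]=0
i=11: fresh scan; Z[11]=1 scan→box=[11,12)
i=12: fresh scan; Z[12]=0
i=13: fresh scan; Z[13]=2 scan→box=[13,15)
i=14: min(r-i=1, Z[1]=0)=0; Z[14]=0
i=15: fresh scan; Z[15]=0
i=16: fresh scan; Z[16]=2 scan→box=[16,18)
i=17: min(r-i=1, Z[1]=0)=0; Z[17]=0
i=18: fresh scan; Z[18]=0
i=19: fresh scan; Z[19]=0
i=20: fresh scan; Z[20]=0
i=21: fresh scan; Z[21]=1 scan→box=[21,22)
i=22: fresh scan; Z[22]=0
i=23: fresh scan; Z[23]=0
i=24: fresh scan; Z[24]=2 scan→box=[24,26)
i=25: min(r-i=1, Z[1]=0)=0; Z[25]=0
i=26: fresh scan; Z[26]=1 scan→box=[26,27)
i=27: fresh scan; Z[27]=2 scan→box=[27,29)
i=28: min(r-i=1, Z[1]=0)=0; Z[28]=0
i=29: fresh scan; Z[29]=0
i=30: fresh scan; Z[30]=0
i=31: fresh scan; Z[31]=0
i=32: fresh scan; Z[32]=0
i=33: fresh scan; Z[33]=1 scan→box=[33,34)
i=34: fresh scan; Z[34]=0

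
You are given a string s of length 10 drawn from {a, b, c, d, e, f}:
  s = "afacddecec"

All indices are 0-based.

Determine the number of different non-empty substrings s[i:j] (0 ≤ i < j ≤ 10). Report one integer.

sorted suffixes:
  #0 SA[0]=2  'acddecec'
  #1 SA[1]=0  'afacddecec'
  #2 SA[2]=9  'c'
  #3 SA[3]=3  'cddecec'
  #4 SA[4]=7  'cec'
  #5 SA[5]=4  'ddecec'
  #6 SA[6]=5  'decec'
  #7 SA[7]=8  'ec'
  #8 SA[8]=6  'ecec'
  #9 SA[9]=1  'facddecec'

SA = [2, 0, 9, 3, 7, 4, 5, 8, 6, 1]
[i] adj suffixes → lcp
  [1] 2/0 → 1 ('a')
  [2] 0/9 → 0 ('')
  [3] 9/3 → 1 ('c')
  [4] 3/7 → 1 ('c')
  [5] 7/4 → 0 ('')
  [6] 4/5 → 1 ('d')
  [7] 5/8 → 0 ('')
  [8] 8/6 → 2 ('ec')
  [9] 6/1 → 0 ('')

n(n+1)/2 = 10·11/2 = 55
Σ LCP = 0 + 1 + 0 + 1 + 1 + 0 + 1 + 0 + 2 + 0 = 6
distinct = 55 − 6 = 49

49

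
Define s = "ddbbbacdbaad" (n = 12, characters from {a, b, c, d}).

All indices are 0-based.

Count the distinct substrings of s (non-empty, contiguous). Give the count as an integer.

rank→(start, suffix):
  0 → (9, 'aad')
  1 → (5, 'acdbaad')
  2 → (10, 'ad')
  3 → (8, 'baad')
  4 → (4, 'bacdbaad')
  5 → (3, 'bbacdbaad')
  6 → (2, 'bbbacdbaad')
  7 → (6, 'cdbaad')
  8 → (11, 'd')
  9 → (7, 'dbaad')
  10 → (1, 'dbbbacdbaad')
  11 → (0, 'ddbbbacdbaad')

SA = [9, 5, 10, 8, 4, 3, 2, 6, 11, 7, 1, 0]
[i] adj suffixes → lcp
  [1] 9/5 → 1 ('a')
  [2] 5/10 → 1 ('a')
  [3] 10/8 → 0 ('')
  [4] 8/4 → 2 ('ba')
  [5] 4/3 → 1 ('b')
  [6] 3/2 → 2 ('bb')
  [7] 2/6 → 0 ('')
  [8] 6/11 → 0 ('')
  [9] 11/7 → 1 ('d')
  [10] 7/1 → 2 ('db')
  [11] 1/0 → 1 ('d')

n(n+1)/2 = 12·13/2 = 78
Σ LCP = 0 + 1 + 1 + 0 + 2 + 1 + 2 + 0 + 0 + 1 + 2 + 1 = 11
distinct = 78 − 11 = 67

67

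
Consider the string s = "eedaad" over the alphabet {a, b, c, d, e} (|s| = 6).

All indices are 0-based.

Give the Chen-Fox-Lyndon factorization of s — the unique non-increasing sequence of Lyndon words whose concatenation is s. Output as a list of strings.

emit factor 1: 'e' (i=0, period=1)
emit factor 2: 'e' (i=1, period=1)
emit factor 3: 'd' (i=2, period=1)
emit factor 4: 'aad' (i=3, period=3)

["e", "e", "d", "aad"]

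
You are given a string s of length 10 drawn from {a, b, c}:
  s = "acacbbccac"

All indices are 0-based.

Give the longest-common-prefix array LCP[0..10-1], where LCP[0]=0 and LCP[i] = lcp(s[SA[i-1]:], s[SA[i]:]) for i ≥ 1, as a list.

rank→(start, suffix):
  0 → (8, 'ac')
  1 → (0, 'acacbbccac')
  2 → (2, 'acbbccac')
  3 → (4, 'bbccac')
  4 → (5, 'bccac')
  5 → (9, 'c')
  6 → (7, 'cac')
  7 → (1, 'cacbbccac')
  8 → (3, 'cbbccac')
  9 → (6, 'ccac')

SA = [8, 0, 2, 4, 5, 9, 7, 1, 3, 6]
[i] adj suffixes → lcp
  [1] 8/0 → 2 ('ac')
  [2] 0/2 → 2 ('ac')
  [3] 2/4 → 0 ('')
  [4] 4/5 → 1 ('b')
  [5] 5/9 → 0 ('')
  [6] 9/7 → 1 ('c')
  [7] 7/1 → 3 ('cac')
  [8] 1/3 → 1 ('c')
  [9] 3/6 → 1 ('c')

[0, 2, 2, 0, 1, 0, 1, 3, 1, 1]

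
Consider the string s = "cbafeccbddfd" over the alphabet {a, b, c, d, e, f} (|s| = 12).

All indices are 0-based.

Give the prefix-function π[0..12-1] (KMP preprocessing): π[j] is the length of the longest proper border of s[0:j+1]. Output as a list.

π[0] = 0
j=1 s[j]='b': π[1]=0 (border '')
j=2 s[j]='a': π[2]=0 (border '')
j=3 s[j]='f': π[3]=0 (border '')
j=4 s[j]='e': π[4]=0 (border '')
j=5 s[j]='c': π[5]=1 (border 'c')
j=6 s[j]='c': k: 1→0; π[6]=1 (border 'c')
j=7 s[j]='b': π[7]=2 (border 'cb')
j=8 s[j]='d': k: 2→0; π[8]=0 (border '')
j=9 s[j]='d': π[9]=0 (border '')
j=10 s[j]='f': π[10]=0 (border '')
j=11 s[j]='d': π[11]=0 (border '')

[0, 0, 0, 0, 0, 1, 1, 2, 0, 0, 0, 0]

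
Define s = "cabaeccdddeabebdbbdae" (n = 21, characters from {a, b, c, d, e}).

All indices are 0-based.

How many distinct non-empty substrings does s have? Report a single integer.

sorted suffixes:
  #0 SA[0]=1  'abaeccdddeabebdbbdae'
  #1 SA[1]=11  'abebdbbdae'
  #2 SA[2]=19  'ae'
  #3 SA[3]=3  'aeccdddeabebdbbdae'
  #4 SA[4]=2  'baeccdddeabebdbbdae'
  #5 SA[5]=16  'bbdae'
  #6 SA[6]=17  'bdae'
  #7 SA[7]=14  'bdbbdae'
  #8 SA[8]=12  'bebdbbdae'
  #9 SA[9]=0  'cabaeccdddeabebdbbdae'
  #10 SA[10]=5  'ccdddeabebdbbdae'
  #11 SA[11]=6  'cdddeabebdbbdae'
  #12 SA[12]=18  'dae'
  #13 SA[13]=15  'dbbdae'
  #14 SA[14]=7  'dddeabebdbbdae'
  #15 SA[15]=8  'ddeabebdbbdae'
  #16 SA[16]=9  'deabebdbbdae'
  #17 SA[17]=20  'e'
  #18 SA[18]=10  'eabebdbbdae'
  #19 SA[19]=13  'ebdbbdae'
  #20 SA[20]=4  'eccdddeabebdbbdae'

SA = [1, 11, 19, 3, 2, 16, 17, 14, 12, 0, 5, 6, 18, 15, 7, 8, 9, 20, 10, 13, 4]
rank  pair      lcp
   1  s[1:],s[11:]  2  'ab'
   2  s[11:],s[19:]  1  'a'
   3  s[19:],s[3:]  2  'ae'
   4  s[3:],s[2:]  0  ''
   5  s[2:],s[16:]  1  'b'
   6  s[16:],s[17:]  1  'b'
   7  s[17:],s[14:]  2  'bd'
   8  s[14:],s[12:]  1  'b'
   9  s[12:],s[0:]  0  ''
  10  s[0:],s[5:]  1  'c'
  11  s[5:],s[6:]  1  'c'
  12  s[6:],s[18:]  0  ''
  13  s[18:],s[15:]  1  'd'
  14  s[15:],s[7:]  1  'd'
  15  s[7:],s[8:]  2  'dd'
  16  s[8:],s[9:]  1  'd'
  17  s[9:],s[20:]  0  ''
  18  s[20:],s[10:]  1  'e'
  19  s[10:],s[13:]  1  'e'
  20  s[13:],s[4:]  1  'e'

n(n+1)/2 = 21·22/2 = 231
Σ LCP = 0 + 2 + 1 + 2 + 0 + 1 + 1 + 2 + 1 + 0 + 1 + 1 + 0 + 1 + 1 + 2 + 1 + 0 + 1 + 1 + 1 = 20
distinct = 231 − 20 = 211

211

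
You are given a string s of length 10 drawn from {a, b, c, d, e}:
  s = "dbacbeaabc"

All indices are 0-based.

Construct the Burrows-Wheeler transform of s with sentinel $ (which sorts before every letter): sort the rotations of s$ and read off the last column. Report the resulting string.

ceabdacba$b

rank  rotation     last
    0  $dbacbeaabc  c
    1  aabc$dbacbe  e
    2  abc$dbacbea  a
    3  acbeaabc$db  b
    4  bacbeaabc$d  d
    5  bc$dbacbeaa  a
    6  beaabc$dbac  c
    7  c$dbacbeaab  b
    8  cbeaabc$dba  a
    9  dbacbeaabc$  $
   10  eaabc$dbacb  b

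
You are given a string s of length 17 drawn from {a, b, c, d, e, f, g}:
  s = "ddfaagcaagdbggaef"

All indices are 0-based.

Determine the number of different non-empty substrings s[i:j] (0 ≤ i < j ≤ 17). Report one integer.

sorted suffixes:
  #0 SA[0]=3  'aagcaagdbggaef'
  #1 SA[1]=7  'aagdbggaef'
  #2 SA[2]=14  'aef'
  #3 SA[3]=4  'agcaagdbggaef'
  #4 SA[4]=8  'agdbggaef'
  #5 SA[5]=11  'bggaef'
  #6 SA[6]=6  'caagdbggaef'
  #7 SA[7]=10  'dbggaef'
  #8 SA[8]=0  'ddfaagcaagdbggaef'
  #9 SA[9]=1  'dfaagcaagdbggaef'
  #10 SA[10]=15  'ef'
  #11 SA[11]=16  'f'
  #12 SA[12]=2  'faagcaagdbggaef'
  #13 SA[13]=13  'gaef'
  #14 SA[14]=5  'gcaagdbggaef'
  #15 SA[15]=9  'gdbggaef'
  #16 SA[16]=12  'ggaef'

SA = [3, 7, 14, 4, 8, 11, 6, 10, 0, 1, 15, 16, 2, 13, 5, 9, 12]
i: (SA[i-1],SA[i]) lcp shared
  1: (3,7) 3 'aag'
  2: (7,14) 1 'a'
  3: (14,4) 1 'a'
  4: (4,8) 2 'ag'
  5: (8,11) 0 ''
  6: (11,6) 0 ''
  7: (6,10) 0 ''
  8: (10,0) 1 'd'
  9: (0,1) 1 'd'
  10: (1,15) 0 ''
  11: (15,16) 0 ''
  12: (16,2) 1 'f'
  13: (2,13) 0 ''
  14: (13,5) 1 'g'
  15: (5,9) 1 'g'
  16: (9,12) 1 'g'

n(n+1)/2 = 17·18/2 = 153
Σ LCP = 0 + 3 + 1 + 1 + 2 + 0 + 0 + 0 + 1 + 1 + 0 + 0 + 1 + 0 + 1 + 1 + 1 = 13
distinct = 153 − 13 = 140

140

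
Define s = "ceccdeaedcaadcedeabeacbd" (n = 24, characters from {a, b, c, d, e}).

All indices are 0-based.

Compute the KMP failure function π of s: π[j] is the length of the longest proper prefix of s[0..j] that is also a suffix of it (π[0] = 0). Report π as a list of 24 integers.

[0, 0, 1, 1, 0, 0, 0, 0, 0, 1, 0, 0, 0, 1, 2, 0, 0, 0, 0, 0, 0, 1, 0, 0]

π[0] = 0
j=1 s[j]='e': π[1]=0 (border '')
j=2 s[j]='c': π[2]=1 (border 'c')
j=3 s[j]='c': k: 1→0; π[3]=1 (border 'c')
j=4 s[j]='d': k: 1→0; π[4]=0 (border '')
j=5 s[j]='e': π[5]=0 (border '')
j=6 s[j]='a': π[6]=0 (border '')
j=7 s[j]='e': π[7]=0 (border '')
j=8 s[j]='d': π[8]=0 (border '')
j=9 s[j]='c': π[9]=1 (border 'c')
j=10 s[j]='a': k: 1→0; π[10]=0 (border '')
j=11 s[j]='a': π[11]=0 (border '')
j=12 s[j]='d': π[12]=0 (border '')
j=13 s[j]='c': π[13]=1 (border 'c')
j=14 s[j]='e': π[14]=2 (border 'ce')
j=15 s[j]='d': k: 2→0; π[15]=0 (border '')
j=16 s[j]='e': π[16]=0 (border '')
j=17 s[j]='a': π[17]=0 (border '')
j=18 s[j]='b': π[18]=0 (border '')
j=19 s[j]='e': π[19]=0 (border '')
j=20 s[j]='a': π[20]=0 (border '')
j=21 s[j]='c': π[21]=1 (border 'c')
j=22 s[j]='b': k: 1→0; π[22]=0 (border '')
j=23 s[j]='d': π[23]=0 (border '')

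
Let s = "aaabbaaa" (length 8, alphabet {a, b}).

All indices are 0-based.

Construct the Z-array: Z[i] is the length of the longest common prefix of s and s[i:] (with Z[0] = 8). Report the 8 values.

Z[0]=8
i=1: i≥r, start 0; Z[1]=2 grow→box=[1,3)
i=2: min(r-i=1, Z[1]=2)=1; Z[2]=1
i=3: i≥r, start 0; Z[3]=0
i=4: i≥r, start 0; Z[4]=0
i=5: i≥r, start 0; Z[5]=3 grow→box=[5,8)
i=6: min(r-i=2, Z[1]=2)=2; Z[6]=2
i=7: min(r-i=1, Z[2]=1)=1; Z[7]=1

[8, 2, 1, 0, 0, 3, 2, 1]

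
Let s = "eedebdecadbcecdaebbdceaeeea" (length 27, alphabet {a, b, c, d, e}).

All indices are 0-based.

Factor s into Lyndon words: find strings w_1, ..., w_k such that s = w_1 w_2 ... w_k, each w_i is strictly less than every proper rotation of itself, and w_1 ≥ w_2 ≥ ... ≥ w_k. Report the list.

emit factor 1: 'e' (i=0, period=1)
emit factor 2: 'e' (i=1, period=1)
emit factor 3: 'de' (i=2, period=2)
emit factor 4: 'bdec' (i=4, period=4)
emit factor 5: 'adbcecdaebbdceaeee' (i=8, period=18)
emit factor 6: 'a' (i=26, period=1)

["e", "e", "de", "bdec", "adbcecdaebbdceaeee", "a"]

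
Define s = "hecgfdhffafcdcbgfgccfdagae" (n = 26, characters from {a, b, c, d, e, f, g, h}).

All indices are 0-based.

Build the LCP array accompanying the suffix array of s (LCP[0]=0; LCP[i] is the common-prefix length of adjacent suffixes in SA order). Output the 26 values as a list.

rank→(start, suffix):
  0 → (24, 'ae')
  1 → (9, 'afcdcbgfgccfdagae')
  2 → (22, 'agae')
  3 → (14, 'bgfgccfdagae')
  4 → (13, 'cbgfgccfdagae')
  5 → (18, 'ccfdagae')
  6 → (11, 'cdcbgfgccfdagae')
  7 → (19, 'cfdagae')
  8 → (2, 'cgfdhffafcdcbgfgccfdagae')
  9 → (21, 'dagae')
  10 → (12, 'dcbgfgccfdagae')
  11 → (5, 'dhffafcdcbgfgccfdagae')
  12 → (25, 'e')
  13 → (1, 'ecgfdhffafcdcbgfgccfdagae')
  14 → (8, 'fafcdcbgfgccfdagae')
  15 → (10, 'fcdcbgfgccfdagae')
  16 → (20, 'fdagae')
  17 → (4, 'fdhffafcdcbgfgccfdagae')
  18 → (7, 'ffafcdcbgfgccfdagae')
  19 → (16, 'fgccfdagae')
  20 → (23, 'gae')
  21 → (17, 'gccfdagae')
  22 → (3, 'gfdhffafcdcbgfgccfdagae')
  23 → (15, 'gfgccfdagae')
  24 → (0, 'hecgfdhffafcdcbgfgccfdagae')
  25 → (6, 'hffafcdcbgfgccfdagae')

SA = [24, 9, 22, 14, 13, 18, 11, 19, 2, 21, 12, 5, 25, 1, 8, 10, 20, 4, 7, 16, 23, 17, 3, 15, 0, 6]
rank  pair      lcp
   1  s[24:],s[9:]  1  'a'
   2  s[9:],s[22:]  1  'a'
   3  s[22:],s[14:]  0  ''
   4  s[14:],s[13:]  0  ''
   5  s[13:],s[18:]  1  'c'
   6  s[18:],s[11:]  1  'c'
   7  s[11:],s[19:]  1  'c'
   8  s[19:],s[2:]  1  'c'
   9  s[2:],s[21:]  0  ''
  10  s[21:],s[12:]  1  'd'
  11  s[12:],s[5:]  1  'd'
  12  s[5:],s[25:]  0  ''
  13  s[25:],s[1:]  1  'e'
  14  s[1:],s[8:]  0  ''
  15  s[8:],s[10:]  1  'f'
  16  s[10:],s[20:]  1  'f'
  17  s[20:],s[4:]  2  'fd'
  18  s[4:],s[7:]  1  'f'
  19  s[7:],s[16:]  1  'f'
  20  s[16:],s[23:]  0  ''
  21  s[23:],s[17:]  1  'g'
  22  s[17:],s[3:]  1  'g'
  23  s[3:],s[15:]  2  'gf'
  24  s[15:],s[0:]  0  ''
  25  s[0:],s[6:]  1  'h'

[0, 1, 1, 0, 0, 1, 1, 1, 1, 0, 1, 1, 0, 1, 0, 1, 1, 2, 1, 1, 0, 1, 1, 2, 0, 1]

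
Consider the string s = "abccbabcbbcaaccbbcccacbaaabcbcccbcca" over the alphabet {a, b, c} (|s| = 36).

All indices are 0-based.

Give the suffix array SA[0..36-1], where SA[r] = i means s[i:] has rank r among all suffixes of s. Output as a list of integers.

[35, 23, 24, 11, 5, 25, 0, 20, 12, 22, 4, 8, 15, 9, 6, 26, 32, 1, 16, 28, 34, 10, 19, 21, 3, 7, 14, 31, 27, 33, 18, 2, 13, 30, 17, 29]

rank | idx | suffix
   0 |  35 | a
   1 |  23 | aaabcbcccbcca
   2 |  24 | aabcbcccbcca
   3 |  11 | aaccbbcccacbaaabcbcccbcca
   4 |   5 | abcbbcaaccbbcccacbaaabcbcccbcca
   5 |  25 | abcbcccbcca
   6 |   0 | abccbabcbbcaaccbbcccacbaaabcbcccbcca
   7 |  20 | acbaaabcbcccbcca
   8 |  12 | accbbcccacbaaabcbcccbcca
   9 |  22 | baaabcbcccbcca
  10 |   4 | babcbbcaaccbbcccacbaaabcbcccbcca
  11 |   8 | bbcaaccbbcccacbaaabcbcccbcca
  12 |  15 | bbcccacbaaabcbcccbcca
  13 |   9 | bcaaccbbcccacbaaabcbcccbcca
  14 |   6 | bcbbcaaccbbcccacbaaabcbcccbcca
  15 |  26 | bcbcccbcca
  16 |  32 | bcca
  17 |   1 | bccbabcbbcaaccbbcccacbaaabcbcccbcca
  18 |  16 | bcccacbaaabcbcccbcca
  19 |  28 | bcccbcca
  20 |  34 | ca
  21 |  10 | caaccbbcccacbaaabcbcccbcca
  22 |  19 | cacbaaabcbcccbcca
  23 |  21 | cbaaabcbcccbcca
  24 |   3 | cbabcbbcaaccbbcccacbaaabcbcccbcca
  25 |   7 | cbbcaaccbbcccacbaaabcbcccbcca
  26 |  14 | cbbcccacbaaabcbcccbcca
  27 |  31 | cbcca
  28 |  27 | cbcccbcca
  29 |  33 | cca
  30 |  18 | ccacbaaabcbcccbcca
  31 |   2 | ccbabcbbcaaccbbcccacbaaabcbcccbcca
  32 |  13 | ccbbcccacbaaabcbcccbcca
  33 |  30 | ccbcca
  34 |  17 | cccacbaaabcbcccbcca
  35 |  29 | cccbcca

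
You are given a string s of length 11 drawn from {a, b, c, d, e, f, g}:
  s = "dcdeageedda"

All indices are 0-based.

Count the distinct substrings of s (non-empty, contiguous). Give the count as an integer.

rank | idx | suffix
   0 |  10 | a
   1 |   4 | ageedda
   2 |   1 | cdeageedda
   3 |   9 | da
   4 |   0 | dcdeageedda
   5 |   8 | dda
   6 |   2 | deageedda
   7 |   3 | eageedda
   8 |   7 | edda
   9 |   6 | eedda
  10 |   5 | geedda

SA = [10, 4, 1, 9, 0, 8, 2, 3, 7, 6, 5]
[i] adj suffixes → lcp
  [1] 10/4 → 1 ('a')
  [2] 4/1 → 0 ('')
  [3] 1/9 → 0 ('')
  [4] 9/0 → 1 ('d')
  [5] 0/8 → 1 ('d')
  [6] 8/2 → 1 ('d')
  [7] 2/3 → 0 ('')
  [8] 3/7 → 1 ('e')
  [9] 7/6 → 1 ('e')
  [10] 6/5 → 0 ('')

n(n+1)/2 = 11·12/2 = 66
Σ LCP = 0 + 1 + 0 + 0 + 1 + 1 + 1 + 0 + 1 + 1 + 0 = 6
distinct = 66 − 6 = 60

60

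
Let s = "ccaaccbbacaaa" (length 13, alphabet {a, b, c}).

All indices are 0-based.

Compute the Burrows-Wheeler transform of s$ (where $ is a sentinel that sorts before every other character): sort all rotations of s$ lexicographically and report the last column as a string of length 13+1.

aaaccbabcacc$a

rank  rotation        last
    0  $ccaaccbbacaaa  a
    1  a$ccaaccbbacaa  a
    2  aa$ccaaccbbaca  a
    3  aaa$ccaaccbbac  c
    4  aaccbbacaaa$cc  c
    5  acaaa$ccaaccbb  b
    6  accbbacaaa$cca  a
    7  bacaaa$ccaaccb  b
    8  bbacaaa$ccaacc  c
    9  caaa$ccaaccbba  a
   10  caaccbbacaaa$c  c
   11  cbbacaaa$ccaac  c
   12  ccaaccbbacaaa$  $
   13  ccbbacaaa$ccaa  a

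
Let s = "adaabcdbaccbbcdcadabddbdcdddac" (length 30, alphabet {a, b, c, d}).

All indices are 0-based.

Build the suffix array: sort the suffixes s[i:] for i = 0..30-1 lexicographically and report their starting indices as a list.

[2, 3, 18, 28, 8, 0, 16, 7, 11, 4, 12, 22, 19, 29, 15, 10, 9, 5, 13, 24, 1, 17, 27, 6, 21, 14, 23, 26, 20, 25]

rank→(start, suffix):
  0 → (2, 'aabcdbaccbbcdcadabddbdcdddac')
  1 → (3, 'abcdbaccbbcdcadabddbdcdddac')
  2 → (18, 'abddbdcdddac')
  3 → (28, 'ac')
  4 → (8, 'accbbcdcadabddbdcdddac')
  5 → (0, 'adaabcdbaccbbcdcadabddbdcdddac')
  6 → (16, 'adabddbdcdddac')
  7 → (7, 'baccbbcdcadabddbdcdddac')
  8 → (11, 'bbcdcadabddbdcdddac')
  9 → (4, 'bcdbaccbbcdcadabddbdcdddac')
  10 → (12, 'bcdcadabddbdcdddac')
  11 → (22, 'bdcdddac')
  12 → (19, 'bddbdcdddac')
  13 → (29, 'c')
  14 → (15, 'cadabddbdcdddac')
  15 → (10, 'cbbcdcadabddbdcdddac')
  16 → (9, 'ccbbcdcadabddbdcdddac')
  17 → (5, 'cdbaccbbcdcadabddbdcdddac')
  18 → (13, 'cdcadabddbdcdddac')
  19 → (24, 'cdddac')
  20 → (1, 'daabcdbaccbbcdcadabddbdcdddac')
  21 → (17, 'dabddbdcdddac')
  22 → (27, 'dac')
  23 → (6, 'dbaccbbcdcadabddbdcdddac')
  24 → (21, 'dbdcdddac')
  25 → (14, 'dcadabddbdcdddac')
  26 → (23, 'dcdddac')
  27 → (26, 'ddac')
  28 → (20, 'ddbdcdddac')
  29 → (25, 'dddac')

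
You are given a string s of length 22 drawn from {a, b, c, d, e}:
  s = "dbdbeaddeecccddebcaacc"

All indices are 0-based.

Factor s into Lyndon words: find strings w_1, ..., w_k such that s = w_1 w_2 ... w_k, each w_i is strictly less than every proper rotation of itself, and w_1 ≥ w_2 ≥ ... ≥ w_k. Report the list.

emit factor 1: 'd' (i=0, period=1)
emit factor 2: 'bdbe' (i=1, period=4)
emit factor 3: 'addeecccddebc' (i=5, period=13)
emit factor 4: 'aacc' (i=18, period=4)

["d", "bdbe", "addeecccddebc", "aacc"]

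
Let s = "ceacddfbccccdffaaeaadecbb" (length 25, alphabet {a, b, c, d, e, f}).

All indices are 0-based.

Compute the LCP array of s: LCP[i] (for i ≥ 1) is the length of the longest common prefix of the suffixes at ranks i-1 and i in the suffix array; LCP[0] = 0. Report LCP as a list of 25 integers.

[0, 2, 1, 1, 1, 0, 1, 1, 0, 1, 3, 2, 1, 2, 1, 0, 1, 1, 2, 0, 2, 1, 0, 1, 1]

rank | idx | suffix
   0 |  18 | aadecbb
   1 |  15 | aaeaadecbb
   2 |   2 | acddfbccccdffaaeaadecbb
   3 |  19 | adecbb
   4 |  16 | aeaadecbb
   5 |  24 | b
   6 |  23 | bb
   7 |   7 | bccccdffaaeaadecbb
   8 |  22 | cbb
   9 |   8 | ccccdffaaeaadecbb
  10 |   9 | cccdffaaeaadecbb
  11 |  10 | ccdffaaeaadecbb
  12 |   3 | cddfbccccdffaaeaadecbb
  13 |  11 | cdffaaeaadecbb
  14 |   0 | ceacddfbccccdffaaeaadecbb
  15 |   4 | ddfbccccdffaaeaadecbb
  16 |  20 | decbb
  17 |   5 | dfbccccdffaaeaadecbb
  18 |  12 | dffaaeaadecbb
  19 |  17 | eaadecbb
  20 |   1 | eacddfbccccdffaaeaadecbb
  21 |  21 | ecbb
  22 |  14 | faaeaadecbb
  23 |   6 | fbccccdffaaeaadecbb
  24 |  13 | ffaaeaadecbb

SA = [18, 15, 2, 19, 16, 24, 23, 7, 22, 8, 9, 10, 3, 11, 0, 4, 20, 5, 12, 17, 1, 21, 14, 6, 13]
i: (SA[i-1],SA[i]) lcp shared
  1: (18,15) 2 'aa'
  2: (15,2) 1 'a'
  3: (2,19) 1 'a'
  4: (19,16) 1 'a'
  5: (16,24) 0 ''
  6: (24,23) 1 'b'
  7: (23,7) 1 'b'
  8: (7,22) 0 ''
  9: (22,8) 1 'c'
  10: (8,9) 3 'ccc'
  11: (9,10) 2 'cc'
  12: (10,3) 1 'c'
  13: (3,11) 2 'cd'
  14: (11,0) 1 'c'
  15: (0,4) 0 ''
  16: (4,20) 1 'd'
  17: (20,5) 1 'd'
  18: (5,12) 2 'df'
  19: (12,17) 0 ''
  20: (17,1) 2 'ea'
  21: (1,21) 1 'e'
  22: (21,14) 0 ''
  23: (14,6) 1 'f'
  24: (6,13) 1 'f'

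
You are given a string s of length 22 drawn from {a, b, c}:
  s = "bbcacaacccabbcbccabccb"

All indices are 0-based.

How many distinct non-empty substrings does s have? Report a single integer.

rank | idx | suffix
   0 |   5 | aacccabbcbccabccb
   1 |  10 | abbcbccabccb
   2 |  17 | abccb
   3 |   3 | acaacccabbcbccabccb
   4 |   6 | acccabbcbccabccb
   5 |  21 | b
   6 |   0 | bbcacaacccabbcbccabccb
   7 |  11 | bbcbccabccb
   8 |   1 | bcacaacccabbcbccabccb
   9 |  12 | bcbccabccb
  10 |  14 | bccabccb
  11 |  18 | bccb
  12 |   4 | caacccabbcbccabccb
  13 |   9 | cabbcbccabccb
  14 |  16 | cabccb
  15 |   2 | cacaacccabbcbccabccb
  16 |  20 | cb
  17 |  13 | cbccabccb
  18 |   8 | ccabbcbccabccb
  19 |  15 | ccabccb
  20 |  19 | ccb
  21 |   7 | cccabbcbccabccb

SA = [5, 10, 17, 3, 6, 21, 0, 11, 1, 12, 14, 18, 4, 9, 16, 2, 20, 13, 8, 15, 19, 7]
rank  pair      lcp
   1  s[5:],s[10:]  1  'a'
   2  s[10:],s[17:]  2  'ab'
   3  s[17:],s[3:]  1  'a'
   4  s[3:],s[6:]  2  'ac'
   5  s[6:],s[21:]  0  ''
   6  s[21:],s[0:]  1  'b'
   7  s[0:],s[11:]  3  'bbc'
   8  s[11:],s[1:]  1  'b'
   9  s[1:],s[12:]  2  'bc'
  10  s[12:],s[14:]  2  'bc'
  11  s[14:],s[18:]  3  'bcc'
  12  s[18:],s[4:]  0  ''
  13  s[4:],s[9:]  2  'ca'
  14  s[9:],s[16:]  3  'cab'
  15  s[16:],s[2:]  2  'ca'
  16  s[2:],s[20:]  1  'c'
  17  s[20:],s[13:]  2  'cb'
  18  s[13:],s[8:]  1  'c'
  19  s[8:],s[15:]  4  'ccab'
  20  s[15:],s[19:]  2  'cc'
  21  s[19:],s[7:]  2  'cc'

n(n+1)/2 = 22·23/2 = 253
Σ LCP = 0 + 1 + 2 + 1 + 2 + 0 + 1 + 3 + 1 + 2 + 2 + 3 + 0 + 2 + 3 + 2 + 1 + 2 + 1 + 4 + 2 + 2 = 37
distinct = 253 − 37 = 216

216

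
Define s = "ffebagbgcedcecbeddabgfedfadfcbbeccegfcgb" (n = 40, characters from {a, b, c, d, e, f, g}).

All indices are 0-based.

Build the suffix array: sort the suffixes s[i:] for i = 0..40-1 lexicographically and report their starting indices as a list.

rank→(start, suffix):
  0 → (18, 'abgfedfadfcbbeccegfcgb')
  1 → (25, 'adfcbbeccegfcgb')
  2 → (4, 'agbgcedcecbeddabgfedfadfcbbeccegfcgb')
  3 → (39, 'b')
  4 → (3, 'bagbgcedcecbeddabgfedfadfcbbeccegfcgb')
  5 → (29, 'bbeccegfcgb')
  6 → (30, 'beccegfcgb')
  7 → (14, 'beddabgfedfadfcbbeccegfcgb')
  8 → (6, 'bgcedcecbeddabgfedfadfcbbeccegfcgb')
  9 → (19, 'bgfedfadfcbbeccegfcgb')
  10 → (28, 'cbbeccegfcgb')
  11 → (13, 'cbeddabgfedfadfcbbeccegfcgb')
  12 → (32, 'ccegfcgb')
  13 → (11, 'cecbeddabgfedfadfcbbeccegfcgb')
  14 → (8, 'cedcecbeddabgfedfadfcbbeccegfcgb')
  15 → (33, 'cegfcgb')
  16 → (37, 'cgb')
  17 → (17, 'dabgfedfadfcbbeccegfcgb')
  18 → (10, 'dcecbeddabgfedfadfcbbeccegfcgb')
  19 → (16, 'ddabgfedfadfcbbeccegfcgb')
  20 → (23, 'dfadfcbbeccegfcgb')
  21 → (26, 'dfcbbeccegfcgb')
  22 → (2, 'ebagbgcedcecbeddabgfedfadfcbbeccegfcgb')
  23 → (12, 'ecbeddabgfedfadfcbbeccegfcgb')
  24 → (31, 'eccegfcgb')
  25 → (9, 'edcecbeddabgfedfadfcbbeccegfcgb')
  26 → (15, 'eddabgfedfadfcbbeccegfcgb')
  27 → (22, 'edfadfcbbeccegfcgb')
  28 → (34, 'egfcgb')
  29 → (24, 'fadfcbbeccegfcgb')
  30 → (27, 'fcbbeccegfcgb')
  31 → (36, 'fcgb')
  32 → (1, 'febagbgcedcecbeddabgfedfadfcbbeccegfcgb')
  33 → (21, 'fedfadfcbbeccegfcgb')
  34 → (0, 'ffebagbgcedcecbeddabgfedfadfcbbeccegfcgb')
  35 → (38, 'gb')
  36 → (5, 'gbgcedcecbeddabgfedfadfcbbeccegfcgb')
  37 → (7, 'gcedcecbeddabgfedfadfcbbeccegfcgb')
  38 → (35, 'gfcgb')
  39 → (20, 'gfedfadfcbbeccegfcgb')

[18, 25, 4, 39, 3, 29, 30, 14, 6, 19, 28, 13, 32, 11, 8, 33, 37, 17, 10, 16, 23, 26, 2, 12, 31, 9, 15, 22, 34, 24, 27, 36, 1, 21, 0, 38, 5, 7, 35, 20]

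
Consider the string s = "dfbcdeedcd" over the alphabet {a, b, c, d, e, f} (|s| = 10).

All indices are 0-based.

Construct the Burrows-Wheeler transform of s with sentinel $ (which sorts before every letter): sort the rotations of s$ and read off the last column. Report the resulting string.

rank  rotation     last
    0  $dfbcdeedcd  d
    1  bcdeedcd$df  f
    2  cd$dfbcdeed  d
    3  cdeedcd$dfb  b
    4  d$dfbcdeedc  c
    5  dcd$dfbcdee  e
    6  deedcd$dfbc  c
    7  dfbcdeedcd$  $
    8  edcd$dfbcde  e
    9  eedcd$dfbcd  d
   10  fbcdeedcd$d  d

dfdbcec$edd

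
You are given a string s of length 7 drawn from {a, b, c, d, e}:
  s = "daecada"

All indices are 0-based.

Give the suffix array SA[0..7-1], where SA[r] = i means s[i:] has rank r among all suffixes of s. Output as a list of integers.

rank→(start, suffix):
  0 → (6, 'a')
  1 → (4, 'ada')
  2 → (1, 'aecada')
  3 → (3, 'cada')
  4 → (5, 'da')
  5 → (0, 'daecada')
  6 → (2, 'ecada')

[6, 4, 1, 3, 5, 0, 2]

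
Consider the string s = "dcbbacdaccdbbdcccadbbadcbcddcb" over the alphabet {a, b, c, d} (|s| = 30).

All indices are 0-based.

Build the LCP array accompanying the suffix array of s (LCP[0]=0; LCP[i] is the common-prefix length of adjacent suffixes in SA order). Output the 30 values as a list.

rank | idx | suffix
   0 |   7 | accdbbdcccadbbadcbcddcb
   1 |   4 | acdaccdbbdcccadbbadcbcddcb
   2 |  17 | adbbadcbcddcb
   3 |  21 | adcbcddcb
   4 |  29 | b
   5 |   3 | bacdaccdbbdcccadbbadcbcddcb
   6 |  20 | badcbcddcb
   7 |   2 | bbacdaccdbbdcccadbbadcbcddcb
   8 |  19 | bbadcbcddcb
   9 |  11 | bbdcccadbbadcbcddcb
  10 |  24 | bcddcb
  11 |  12 | bdcccadbbadcbcddcb
  12 |  16 | cadbbadcbcddcb
  13 |  28 | cb
  14 |   1 | cbbacdaccdbbdcccadbbadcbcddcb
  15 |  23 | cbcddcb
  16 |  15 | ccadbbadcbcddcb
  17 |  14 | cccadbbadcbcddcb
  18 |   8 | ccdbbdcccadbbadcbcddcb
  19 |   5 | cdaccdbbdcccadbbadcbcddcb
  20 |   9 | cdbbdcccadbbadcbcddcb
  21 |  25 | cddcb
  22 |   6 | daccdbbdcccadbbadcbcddcb
  23 |  18 | dbbadcbcddcb
  24 |  10 | dbbdcccadbbadcbcddcb
  25 |  27 | dcb
  26 |   0 | dcbbacdaccdbbdcccadbbadcbcddcb
  27 |  22 | dcbcddcb
  28 |  13 | dcccadbbadcbcddcb
  29 |  26 | ddcb

SA = [7, 4, 17, 21, 29, 3, 20, 2, 19, 11, 24, 12, 16, 28, 1, 23, 15, 14, 8, 5, 9, 25, 6, 18, 10, 27, 0, 22, 13, 26]
i: (SA[i-1],SA[i]) lcp shared
  1: (7,4) 2 'ac'
  2: (4,17) 1 'a'
  3: (17,21) 2 'ad'
  4: (21,29) 0 ''
  5: (29,3) 1 'b'
  6: (3,20) 2 'ba'
  7: (20,2) 1 'b'
  8: (2,19) 3 'bba'
  9: (19,11) 2 'bb'
  10: (11,24) 1 'b'
  11: (24,12) 1 'b'
  12: (12,16) 0 ''
  13: (16,28) 1 'c'
  14: (28,1) 2 'cb'
  15: (1,23) 2 'cb'
  16: (23,15) 1 'c'
  17: (15,14) 2 'cc'
  18: (14,8) 2 'cc'
  19: (8,5) 1 'c'
  20: (5,9) 2 'cd'
  21: (9,25) 2 'cd'
  22: (25,6) 0 ''
  23: (6,18) 1 'd'
  24: (18,10) 3 'dbb'
  25: (10,27) 1 'd'
  26: (27,0) 3 'dcb'
  27: (0,22) 3 'dcb'
  28: (22,13) 2 'dc'
  29: (13,26) 1 'd'

[0, 2, 1, 2, 0, 1, 2, 1, 3, 2, 1, 1, 0, 1, 2, 2, 1, 2, 2, 1, 2, 2, 0, 1, 3, 1, 3, 3, 2, 1]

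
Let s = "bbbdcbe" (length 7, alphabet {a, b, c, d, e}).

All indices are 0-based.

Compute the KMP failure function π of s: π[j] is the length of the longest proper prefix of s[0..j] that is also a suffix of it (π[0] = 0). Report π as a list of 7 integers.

[0, 1, 2, 0, 0, 1, 0]

π[0] = 0
j=1 s[j]='b': π[1]=1 (border 'b')
j=2 s[j]='b': π[2]=2 (border 'bb')
j=3 s[j]='d': k: 2→1→0; π[3]=0 (border '')
j=4 s[j]='c': π[4]=0 (border '')
j=5 s[j]='b': π[5]=1 (border 'b')
j=6 s[j]='e': k: 1→0; π[6]=0 (border '')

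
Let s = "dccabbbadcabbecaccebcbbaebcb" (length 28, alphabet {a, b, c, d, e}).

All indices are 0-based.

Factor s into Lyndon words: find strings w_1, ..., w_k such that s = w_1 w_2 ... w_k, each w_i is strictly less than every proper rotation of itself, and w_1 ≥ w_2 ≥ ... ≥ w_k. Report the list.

["d", "c", "c", "abbbadcabbecaccebcbbaebcb"]

emit factor 1: 'd' (i=0, period=1)
emit factor 2: 'c' (i=1, period=1)
emit factor 3: 'c' (i=2, period=1)
emit factor 4: 'abbbadcabbecaccebcbbaebcb' (i=3, period=25)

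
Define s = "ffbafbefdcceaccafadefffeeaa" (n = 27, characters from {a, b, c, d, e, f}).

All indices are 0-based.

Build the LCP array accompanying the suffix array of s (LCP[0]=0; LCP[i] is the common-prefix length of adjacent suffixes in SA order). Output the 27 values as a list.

[0, 1, 1, 1, 1, 2, 0, 1, 0, 1, 2, 1, 0, 1, 0, 2, 1, 1, 2, 0, 1, 2, 1, 1, 1, 2, 2]

rank | idx | suffix
   0 |  26 | a
   1 |  25 | aa
   2 |  12 | accafadefffeeaa
   3 |  17 | adefffeeaa
   4 |  15 | afadefffeeaa
   5 |   3 | afbefdcceaccafadefffeeaa
   6 |   2 | bafbefdcceaccafadefffeeaa
   7 |   5 | befdcceaccafadefffeeaa
   8 |  14 | cafadefffeeaa
   9 |  13 | ccafadefffeeaa
  10 |   9 | cceaccafadefffeeaa
  11 |  10 | ceaccafadefffeeaa
  12 |   8 | dcceaccafadefffeeaa
  13 |  18 | defffeeaa
  14 |  24 | eaa
  15 |  11 | eaccafadefffeeaa
  16 |  23 | eeaa
  17 |   6 | efdcceaccafadefffeeaa
  18 |  19 | efffeeaa
  19 |  16 | fadefffeeaa
  20 |   1 | fbafbefdcceaccafadefffeeaa
  21 |   4 | fbefdcceaccafadefffeeaa
  22 |   7 | fdcceaccafadefffeeaa
  23 |  22 | feeaa
  24 |   0 | ffbafbefdcceaccafadefffeeaa
  25 |  21 | ffeeaa
  26 |  20 | fffeeaa

SA = [26, 25, 12, 17, 15, 3, 2, 5, 14, 13, 9, 10, 8, 18, 24, 11, 23, 6, 19, 16, 1, 4, 7, 22, 0, 21, 20]
[i] adj suffixes → lcp
  [1] 26/25 → 1 ('a')
  [2] 25/12 → 1 ('a')
  [3] 12/17 → 1 ('a')
  [4] 17/15 → 1 ('a')
  [5] 15/3 → 2 ('af')
  [6] 3/2 → 0 ('')
  [7] 2/5 → 1 ('b')
  [8] 5/14 → 0 ('')
  [9] 14/13 → 1 ('c')
  [10] 13/9 → 2 ('cc')
  [11] 9/10 → 1 ('c')
  [12] 10/8 → 0 ('')
  [13] 8/18 → 1 ('d')
  [14] 18/24 → 0 ('')
  [15] 24/11 → 2 ('ea')
  [16] 11/23 → 1 ('e')
  [17] 23/6 → 1 ('e')
  [18] 6/19 → 2 ('ef')
  [19] 19/16 → 0 ('')
  [20] 16/1 → 1 ('f')
  [21] 1/4 → 2 ('fb')
  [22] 4/7 → 1 ('f')
  [23] 7/22 → 1 ('f')
  [24] 22/0 → 1 ('f')
  [25] 0/21 → 2 ('ff')
  [26] 21/20 → 2 ('ff')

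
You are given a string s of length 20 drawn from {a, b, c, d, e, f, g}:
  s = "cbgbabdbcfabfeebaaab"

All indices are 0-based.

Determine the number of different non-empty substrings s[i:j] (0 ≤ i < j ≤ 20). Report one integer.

rank→(start, suffix):
  0 → (16, 'aaab')
  1 → (17, 'aab')
  2 → (18, 'ab')
  3 → (4, 'abdbcfabfeebaaab')
  4 → (10, 'abfeebaaab')
  5 → (19, 'b')
  6 → (15, 'baaab')
  7 → (3, 'babdbcfabfeebaaab')
  8 → (7, 'bcfabfeebaaab')
  9 → (5, 'bdbcfabfeebaaab')
  10 → (11, 'bfeebaaab')
  11 → (1, 'bgbabdbcfabfeebaaab')
  12 → (0, 'cbgbabdbcfabfeebaaab')
  13 → (8, 'cfabfeebaaab')
  14 → (6, 'dbcfabfeebaaab')
  15 → (14, 'ebaaab')
  16 → (13, 'eebaaab')
  17 → (9, 'fabfeebaaab')
  18 → (12, 'feebaaab')
  19 → (2, 'gbabdbcfabfeebaaab')

SA = [16, 17, 18, 4, 10, 19, 15, 3, 7, 5, 11, 1, 0, 8, 6, 14, 13, 9, 12, 2]
[i] adj suffixes → lcp
  [1] 16/17 → 2 ('aa')
  [2] 17/18 → 1 ('a')
  [3] 18/4 → 2 ('ab')
  [4] 4/10 → 2 ('ab')
  [5] 10/19 → 0 ('')
  [6] 19/15 → 1 ('b')
  [7] 15/3 → 2 ('ba')
  [8] 3/7 → 1 ('b')
  [9] 7/5 → 1 ('b')
  [10] 5/11 → 1 ('b')
  [11] 11/1 → 1 ('b')
  [12] 1/0 → 0 ('')
  [13] 0/8 → 1 ('c')
  [14] 8/6 → 0 ('')
  [15] 6/14 → 0 ('')
  [16] 14/13 → 1 ('e')
  [17] 13/9 → 0 ('')
  [18] 9/12 → 1 ('f')
  [19] 12/2 → 0 ('')

n(n+1)/2 = 20·21/2 = 210
Σ LCP = 0 + 2 + 1 + 2 + 2 + 0 + 1 + 2 + 1 + 1 + 1 + 1 + 0 + 1 + 0 + 0 + 1 + 0 + 1 + 0 = 17
distinct = 210 − 17 = 193

193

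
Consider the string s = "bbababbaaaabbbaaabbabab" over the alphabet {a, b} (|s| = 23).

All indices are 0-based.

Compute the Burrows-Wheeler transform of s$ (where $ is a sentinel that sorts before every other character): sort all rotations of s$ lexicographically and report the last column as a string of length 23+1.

bbbaaabbbbaaabbabbaaba$a

rank  rotation                  last
    0  $bbababbaaaabbbaaabbabab  b
    1  aaaabbbaaabbabab$bbababb  b
    2  aaabbabab$bbababbaaaabbb  b
    3  aaabbbaaabbabab$bbababba  a
    4  aabbabab$bbababbaaaabbba  a
    5  aabbbaaabbabab$bbababbaa  a
    6  ab$bbababbaaaabbbaaabbab  b
    7  abab$bbababbaaaabbbaaabb  b
    8  ababbaaaabbbaaabbabab$bb  b
    9  abbaaaabbbaaabbabab$bbab  b
   10  abbabab$bbababbaaaabbbaa  a
   11  abbbaaabbabab$bbababbaaa  a
   12  b$bbababbaaaabbbaaabbaba  a
   13  baaaabbbaaabbabab$bbabab  b
   14  baaabbabab$bbababbaaaabb  b
   15  bab$bbababbaaaabbbaaabba  a
   16  babab$bbababbaaaabbbaaab  b
   17  bababbaaaabbbaaabbabab$b  b
   18  babbaaaabbbaaabbabab$bba  a
   19  bbaaaabbbaaabbabab$bbaba  a
   20  bbaaabbabab$bbababbaaaab  b
   21  bbabab$bbababbaaaabbbaaa  a
   22  bbababbaaaabbbaaabbabab$  $
   23  bbbaaabbabab$bbababbaaaa  a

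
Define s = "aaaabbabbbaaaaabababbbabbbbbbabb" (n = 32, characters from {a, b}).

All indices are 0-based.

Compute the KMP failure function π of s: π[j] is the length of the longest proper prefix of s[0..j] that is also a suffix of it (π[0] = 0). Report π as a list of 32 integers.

[0, 1, 2, 3, 0, 0, 1, 0, 0, 0, 1, 2, 3, 4, 4, 5, 1, 0, 1, 0, 0, 0, 1, 0, 0, 0, 0, 0, 0, 1, 0, 0]

π[0] = 0
j=1 s[j]='a': π[1]=1 (border 'a')
j=2 s[j]='a': π[2]=2 (border 'aa')
j=3 s[j]='a': π[3]=3 (border 'aaa')
j=4 s[j]='b': k: 3→2→1→0; π[4]=0 (border '')
j=5 s[j]='b': π[5]=0 (border '')
j=6 s[j]='a': π[6]=1 (border 'a')
j=7 s[j]='b': k: 1→0; π[7]=0 (border '')
j=8 s[j]='b': π[8]=0 (border '')
j=9 s[j]='b': π[9]=0 (border '')
j=10 s[j]='a': π[10]=1 (border 'a')
j=11 s[j]='a': π[11]=2 (border 'aa')
j=12 s[j]='a': π[12]=3 (border 'aaa')
j=13 s[j]='a': π[13]=4 (border 'aaaa')
j=14 s[j]='a': k: 4→3; π[14]=4 (border 'aaaa')
j=15 s[j]='b': π[15]=5 (border 'aaaab')
j=16 s[j]='a': k: 5→0; π[16]=1 (border 'a')
j=17 s[j]='b': k: 1→0; π[17]=0 (border '')
j=18 s[j]='a': π[18]=1 (border 'a')
j=19 s[j]='b': k: 1→0; π[19]=0 (border '')
j=20 s[j]='b': π[20]=0 (border '')
j=21 s[j]='b': π[21]=0 (border '')
j=22 s[j]='a': π[22]=1 (border 'a')
j=23 s[j]='b': k: 1→0; π[23]=0 (border '')
j=24 s[j]='b': π[24]=0 (border '')
j=25 s[j]='b': π[25]=0 (border '')
j=26 s[j]='b': π[26]=0 (border '')
j=27 s[j]='b': π[27]=0 (border '')
j=28 s[j]='b': π[28]=0 (border '')
j=29 s[j]='a': π[29]=1 (border 'a')
j=30 s[j]='b': k: 1→0; π[30]=0 (border '')
j=31 s[j]='b': π[31]=0 (border '')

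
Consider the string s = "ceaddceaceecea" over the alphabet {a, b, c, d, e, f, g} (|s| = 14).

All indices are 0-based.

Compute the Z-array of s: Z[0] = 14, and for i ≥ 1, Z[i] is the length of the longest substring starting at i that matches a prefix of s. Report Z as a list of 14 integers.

Z[0]=14
i=1: fresh scan; Z[1]=0
i=2: fresh scan; Z[2]=0
i=3: fresh scan; Z[3]=0
i=4: fresh scan; Z[4]=0
i=5: fresh scan; Z[5]=3 scan→box=[5,8)
i=6: min(r-i=2, Z[1]=0)=0; Z[6]=0
i=7: min(r-i=1, Z[2]=0)=0; Z[7]=0
i=8: fresh scan; Z[8]=2 scan→box=[8,10)
i=9: min(r-i=1, Z[1]=0)=0; Z[9]=0
i=10: fresh scan; Z[10]=0
i=11: fresh scan; Z[11]=3 scan→box=[11,14)
i=12: min(r-i=2, Z[1]=0)=0; Z[12]=0
i=13: min(r-i=1, Z[2]=0)=0; Z[13]=0

[14, 0, 0, 0, 0, 3, 0, 0, 2, 0, 0, 3, 0, 0]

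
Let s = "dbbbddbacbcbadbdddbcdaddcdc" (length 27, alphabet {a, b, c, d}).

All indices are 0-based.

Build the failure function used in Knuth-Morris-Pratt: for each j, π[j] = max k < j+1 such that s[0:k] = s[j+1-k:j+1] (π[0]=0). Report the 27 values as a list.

π[0] = 0
j=1 s[j]='b': π[1]=0 (border '')
j=2 s[j]='b': π[2]=0 (border '')
j=3 s[j]='b': π[3]=0 (border '')
j=4 s[j]='d': π[4]=1 (border 'd')
j=5 s[j]='d': k: 1→0; π[5]=1 (border 'd')
j=6 s[j]='b': π[6]=2 (border 'db')
j=7 s[j]='a': k: 2→0; π[7]=0 (border '')
j=8 s[j]='c': π[8]=0 (border '')
j=9 s[j]='b': π[9]=0 (border '')
j=10 s[j]='c': π[10]=0 (border '')
j=11 s[j]='b': π[11]=0 (border '')
j=12 s[j]='a': π[12]=0 (border '')
j=13 s[j]='d': π[13]=1 (border 'd')
j=14 s[j]='b': π[14]=2 (border 'db')
j=15 s[j]='d': k: 2→0; π[15]=1 (border 'd')
j=16 s[j]='d': k: 1→0; π[16]=1 (border 'd')
j=17 s[j]='d': k: 1→0; π[17]=1 (border 'd')
j=18 s[j]='b': π[18]=2 (border 'db')
j=19 s[j]='c': k: 2→0; π[19]=0 (border '')
j=20 s[j]='d': π[20]=1 (border 'd')
j=21 s[j]='a': k: 1→0; π[21]=0 (border '')
j=22 s[j]='d': π[22]=1 (border 'd')
j=23 s[j]='d': k: 1→0; π[23]=1 (border 'd')
j=24 s[j]='c': k: 1→0; π[24]=0 (border '')
j=25 s[j]='d': π[25]=1 (border 'd')
j=26 s[j]='c': k: 1→0; π[26]=0 (border '')

[0, 0, 0, 0, 1, 1, 2, 0, 0, 0, 0, 0, 0, 1, 2, 1, 1, 1, 2, 0, 1, 0, 1, 1, 0, 1, 0]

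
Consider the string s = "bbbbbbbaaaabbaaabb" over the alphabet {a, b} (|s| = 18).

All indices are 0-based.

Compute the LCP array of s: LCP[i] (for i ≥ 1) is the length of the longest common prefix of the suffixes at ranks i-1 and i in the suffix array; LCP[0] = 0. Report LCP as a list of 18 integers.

rank | idx | suffix
   0 |   7 | aaaabbaaabb
   1 |  13 | aaabb
   2 |   8 | aaabbaaabb
   3 |  14 | aabb
   4 |   9 | aabbaaabb
   5 |  15 | abb
   6 |  10 | abbaaabb
   7 |  17 | b
   8 |   6 | baaaabbaaabb
   9 |  12 | baaabb
  10 |  16 | bb
  11 |   5 | bbaaaabbaaabb
  12 |  11 | bbaaabb
  13 |   4 | bbbaaaabbaaabb
  14 |   3 | bbbbaaaabbaaabb
  15 |   2 | bbbbbaaaabbaaabb
  16 |   1 | bbbbbbaaaabbaaabb
  17 |   0 | bbbbbbbaaaabbaaabb

SA = [7, 13, 8, 14, 9, 15, 10, 17, 6, 12, 16, 5, 11, 4, 3, 2, 1, 0]
rank  pair      lcp
   1  s[7:],s[13:]  3  'aaa'
   2  s[13:],s[8:]  5  'aaabb'
   3  s[8:],s[14:]  2  'aa'
   4  s[14:],s[9:]  4  'aabb'
   5  s[9:],s[15:]  1  'a'
   6  s[15:],s[10:]  3  'abb'
   7  s[10:],s[17:]  0  ''
   8  s[17:],s[6:]  1  'b'
   9  s[6:],s[12:]  4  'baaa'
  10  s[12:],s[16:]  1  'b'
  11  s[16:],s[5:]  2  'bb'
  12  s[5:],s[11:]  5  'bbaaa'
  13  s[11:],s[4:]  2  'bb'
  14  s[4:],s[3:]  3  'bbb'
  15  s[3:],s[2:]  4  'bbbb'
  16  s[2:],s[1:]  5  'bbbbb'
  17  s[1:],s[0:]  6  'bbbbbb'

[0, 3, 5, 2, 4, 1, 3, 0, 1, 4, 1, 2, 5, 2, 3, 4, 5, 6]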